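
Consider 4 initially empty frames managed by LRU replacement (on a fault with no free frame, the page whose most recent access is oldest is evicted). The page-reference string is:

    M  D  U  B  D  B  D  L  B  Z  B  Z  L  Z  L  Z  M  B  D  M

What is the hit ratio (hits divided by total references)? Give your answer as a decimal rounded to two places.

M: fault, frames (M)
D: fault, frames (M D)
U: fault, frames (M D U)
B: fault, frames (M D U B)
D: hit
B: hit
D: hit
L: fault, evict M, frames (U B D L)
B: hit
Z: fault, evict U, frames (D L B Z)
B: hit
Z: hit
L: hit
Z: hit
L: hit
Z: hit
M: fault, evict D, frames (B L Z M)
B: hit
D: fault, evict L, frames (Z M B D)
M: hit
Hits: 12 of 20 references → 12/20 = 0.6000.

0.60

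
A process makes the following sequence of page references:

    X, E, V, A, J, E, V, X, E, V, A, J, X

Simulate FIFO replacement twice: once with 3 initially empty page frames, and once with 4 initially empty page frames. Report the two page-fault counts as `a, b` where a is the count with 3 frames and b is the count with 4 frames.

3 frames: F F F F F F F F . . F F . → 10 faults.
4 frames: F F F F F . . F F F F F F → 11 faults.
11 > 10: adding a frame increased faults — Belady's anomaly.

10, 11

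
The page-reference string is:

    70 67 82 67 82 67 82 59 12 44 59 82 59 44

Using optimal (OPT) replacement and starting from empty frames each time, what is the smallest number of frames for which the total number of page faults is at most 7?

3

f=1: 14 faults
f=2: 8 faults
f=3: 6 faults
f=4: 6 faults
f=5: 6 faults
f=6: 6 faults
Smallest f with faults ≤ 7 is 3.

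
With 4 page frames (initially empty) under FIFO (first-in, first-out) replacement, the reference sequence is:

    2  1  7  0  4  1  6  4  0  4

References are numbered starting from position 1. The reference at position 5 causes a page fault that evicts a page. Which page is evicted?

pos 1: 2 -> miss, frames (2)
pos 2: 1 -> miss, frames (2 1)
pos 3: 7 -> miss, frames (2 1 7)
pos 4: 0 -> miss, frames (2 1 7 0)
pos 5: 4 -> miss, evict 2, frames (1 7 0 4)
At position 5, page 2 is evicted.

2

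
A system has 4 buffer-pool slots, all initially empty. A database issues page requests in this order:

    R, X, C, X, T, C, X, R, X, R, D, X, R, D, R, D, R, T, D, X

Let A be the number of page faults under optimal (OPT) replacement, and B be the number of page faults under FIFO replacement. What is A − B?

-2

Under OPT: F F F . F . . . . . F . . . . . . . . . → 5 faults.
Under FIFO: F F F . F . . . . . F . F . . . . . . F → 7 faults.
A − B = 5 − 7 = -2.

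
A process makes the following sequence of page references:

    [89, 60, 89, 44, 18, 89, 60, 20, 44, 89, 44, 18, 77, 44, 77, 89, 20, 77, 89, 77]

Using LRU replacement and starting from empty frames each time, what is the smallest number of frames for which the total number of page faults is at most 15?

f=1: 20 faults
f=2: 16 faults
f=3: 12 faults
f=4: 9 faults
f=5: 6 faults
f=6: 6 faults
Smallest f with faults ≤ 15 is 3.

3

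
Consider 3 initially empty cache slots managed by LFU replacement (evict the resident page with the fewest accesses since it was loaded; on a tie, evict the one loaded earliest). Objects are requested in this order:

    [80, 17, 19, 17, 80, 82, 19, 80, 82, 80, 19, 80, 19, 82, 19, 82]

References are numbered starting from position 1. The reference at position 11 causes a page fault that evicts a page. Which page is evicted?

82

pos 1: 80: miss, frames (80)
pos 2: 17: miss, frames (80 17)
pos 3: 19: miss, frames (80 17 19)
pos 4: 17: hit
pos 5: 80: hit
pos 6: 82: miss, evict 19, frames (80 17 82)
pos 7: 19: miss, evict 82, frames (80 17 19)
pos 8: 80: hit
pos 9: 82: miss, evict 19, frames (80 17 82)
pos 10: 80: hit
pos 11: 19: miss, evict 82, frames (80 17 19)
At position 11, page 82 is evicted.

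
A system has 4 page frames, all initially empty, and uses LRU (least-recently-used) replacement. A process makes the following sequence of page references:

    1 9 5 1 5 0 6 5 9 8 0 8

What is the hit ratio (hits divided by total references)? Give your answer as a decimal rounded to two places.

1 → miss, frames {1}
9 → miss, frames {1,9}
5 → miss, frames {1,9,5}
1 → hit
5 → hit
0 → miss, frames {9,1,5,0}
6 → miss, evict 9, frames {1,5,0,6}
5 → hit
9 → miss, evict 1, frames {0,6,5,9}
8 → miss, evict 0, frames {6,5,9,8}
0 → miss, evict 6, frames {5,9,8,0}
8 → hit
Hits: 4 of 12 references → 4/12 = 0.3333.

0.33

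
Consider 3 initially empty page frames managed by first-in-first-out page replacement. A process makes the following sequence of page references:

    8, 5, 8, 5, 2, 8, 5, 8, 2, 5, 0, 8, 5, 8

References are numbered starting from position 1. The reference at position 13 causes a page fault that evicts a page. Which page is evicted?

pos 1: 8: miss, frames [8]
pos 2: 5: miss, frames [8, 5]
pos 3: 8: hit
pos 4: 5: hit
pos 5: 2: miss, frames [8, 5, 2]
pos 6: 8: hit
pos 7: 5: hit
pos 8: 8: hit
pos 9: 2: hit
pos 10: 5: hit
pos 11: 0: miss, evict 8, frames [5, 2, 0]
pos 12: 8: miss, evict 5, frames [2, 0, 8]
pos 13: 5: miss, evict 2, frames [0, 8, 5]
At position 13, page 2 is evicted.

2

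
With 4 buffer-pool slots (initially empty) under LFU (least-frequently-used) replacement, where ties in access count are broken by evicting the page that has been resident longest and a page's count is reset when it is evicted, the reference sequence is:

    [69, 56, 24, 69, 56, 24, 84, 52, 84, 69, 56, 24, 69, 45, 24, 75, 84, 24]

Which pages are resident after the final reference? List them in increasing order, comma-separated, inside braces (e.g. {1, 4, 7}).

{24, 56, 69, 84}

69: miss, frames (69)
56: miss, frames (69 56)
24: miss, frames (69 56 24)
69: hit
56: hit
24: hit
84: miss, frames (69 56 24 84)
52: miss, evict 84, frames (69 56 24 52)
84: miss, evict 52, frames (69 56 24 84)
69: hit
56: hit
24: hit
69: hit
45: miss, evict 84, frames (69 56 24 45)
24: hit
75: miss, evict 45, frames (69 56 24 75)
84: miss, evict 75, frames (69 56 24 84)
24: hit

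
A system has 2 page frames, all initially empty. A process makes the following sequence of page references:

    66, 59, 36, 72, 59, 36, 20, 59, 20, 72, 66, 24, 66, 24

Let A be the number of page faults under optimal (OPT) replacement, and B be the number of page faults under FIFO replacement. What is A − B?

-2

Under OPT: F F F F . F F . . F F F . . → 9 faults.
Under FIFO: F F F F F F F F . F F F . . → 11 faults.
A − B = 9 − 11 = -2.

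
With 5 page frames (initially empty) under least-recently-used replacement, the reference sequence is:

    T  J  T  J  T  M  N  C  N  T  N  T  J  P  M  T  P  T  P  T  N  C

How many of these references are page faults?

T → miss, frames {T}
J → miss, frames {T,J}
T → hit
J → hit
T → hit
M → miss, frames {J,T,M}
N → miss, frames {J,T,M,N}
C → miss, frames {J,T,M,N,C}
N → hit
T → hit
N → hit
T → hit
J → hit
P → miss, evict M, frames {C,N,T,J,P}
M → miss, evict C, frames {N,T,J,P,M}
T → hit
P → hit
T → hit
P → hit
T → hit
N → hit
C → miss, evict J, frames {M,P,T,N,C}
Page faults: 8.

8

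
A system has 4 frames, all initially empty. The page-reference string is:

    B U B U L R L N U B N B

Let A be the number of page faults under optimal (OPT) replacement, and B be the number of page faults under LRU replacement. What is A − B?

Under OPT: F F . . F F . F . . . . → 5 faults.
Under LRU: F F . . F F . F . F . . → 6 faults.
A − B = 5 − 6 = -1.

-1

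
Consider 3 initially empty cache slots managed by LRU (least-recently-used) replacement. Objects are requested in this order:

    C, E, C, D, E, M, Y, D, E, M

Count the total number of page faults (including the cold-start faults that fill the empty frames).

8

C: miss, frames {C}
E: miss, frames {C,E}
C: hit
D: miss, frames {E,C,D}
E: hit
M: miss, evict C, frames {D,E,M}
Y: miss, evict D, frames {E,M,Y}
D: miss, evict E, frames {M,Y,D}
E: miss, evict M, frames {Y,D,E}
M: miss, evict Y, frames {D,E,M}
Page faults: 8.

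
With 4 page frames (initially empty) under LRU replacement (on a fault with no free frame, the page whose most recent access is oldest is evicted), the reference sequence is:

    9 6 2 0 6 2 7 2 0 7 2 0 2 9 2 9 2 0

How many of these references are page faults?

6

9: miss, frames [9]
6: miss, frames [9, 6]
2: miss, frames [9, 6, 2]
0: miss, frames [9, 6, 2, 0]
6: hit
2: hit
7: miss, evict 9, frames [0, 6, 2, 7]
2: hit
0: hit
7: hit
2: hit
0: hit
2: hit
9: miss, evict 6, frames [7, 0, 2, 9]
2: hit
9: hit
2: hit
0: hit
Page faults: 6.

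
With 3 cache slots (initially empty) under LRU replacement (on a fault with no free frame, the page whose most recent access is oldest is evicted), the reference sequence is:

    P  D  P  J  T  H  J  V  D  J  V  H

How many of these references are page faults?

8

P: miss, frames {P}
D: miss, frames {P,D}
P: hit
J: miss, frames {D,P,J}
T: miss, evict D, frames {P,J,T}
H: miss, evict P, frames {J,T,H}
J: hit
V: miss, evict T, frames {H,J,V}
D: miss, evict H, frames {J,V,D}
J: hit
V: hit
H: miss, evict D, frames {J,V,H}
Page faults: 8.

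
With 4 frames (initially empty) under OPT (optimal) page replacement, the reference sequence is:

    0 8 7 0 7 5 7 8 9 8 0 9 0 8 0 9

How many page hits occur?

11

0 → fault, frames [0]
8 → fault, frames [0, 8]
7 → fault, frames [0, 8, 7]
0 → hit
7 → hit
5 → fault, frames [0, 8, 7, 5]
7 → hit
8 → hit
9 → fault, evict 5, frames [0, 8, 7, 9]
8 → hit
0 → hit
9 → hit
0 → hit
8 → hit
0 → hit
9 → hit
Hits: 11.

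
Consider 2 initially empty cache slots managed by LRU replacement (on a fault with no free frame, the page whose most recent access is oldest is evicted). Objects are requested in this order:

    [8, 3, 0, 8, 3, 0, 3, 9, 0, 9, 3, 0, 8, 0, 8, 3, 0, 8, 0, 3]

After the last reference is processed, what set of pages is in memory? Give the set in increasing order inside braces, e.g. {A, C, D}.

8 → fault, frames (8)
3 → fault, frames (8 3)
0 → fault, evict 8, frames (3 0)
8 → fault, evict 3, frames (0 8)
3 → fault, evict 0, frames (8 3)
0 → fault, evict 8, frames (3 0)
3 → hit
9 → fault, evict 0, frames (3 9)
0 → fault, evict 3, frames (9 0)
9 → hit
3 → fault, evict 0, frames (9 3)
0 → fault, evict 9, frames (3 0)
8 → fault, evict 3, frames (0 8)
0 → hit
8 → hit
3 → fault, evict 0, frames (8 3)
0 → fault, evict 8, frames (3 0)
8 → fault, evict 3, frames (0 8)
0 → hit
3 → fault, evict 8, frames (0 3)

{0, 3}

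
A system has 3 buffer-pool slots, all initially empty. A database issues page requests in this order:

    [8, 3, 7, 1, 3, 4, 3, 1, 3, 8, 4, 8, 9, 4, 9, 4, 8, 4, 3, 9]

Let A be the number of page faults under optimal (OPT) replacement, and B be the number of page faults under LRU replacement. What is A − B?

Under OPT: F F F F . F . . . F . . F . . . . . F . → 8 faults.
Under LRU: F F F F . F . . . F F . F . . . . . F F → 10 faults.
A − B = 8 − 10 = -2.

-2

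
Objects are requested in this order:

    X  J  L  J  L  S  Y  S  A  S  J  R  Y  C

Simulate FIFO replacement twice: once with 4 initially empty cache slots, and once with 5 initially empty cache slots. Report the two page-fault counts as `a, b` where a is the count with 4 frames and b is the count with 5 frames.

9, 8

4 frames: F F F . . F F . F . F F . F → 9 faults.
5 frames: F F F . . F F . F . . F . F → 8 faults.
8 < 9: adding a frame reduced faults, as is typical.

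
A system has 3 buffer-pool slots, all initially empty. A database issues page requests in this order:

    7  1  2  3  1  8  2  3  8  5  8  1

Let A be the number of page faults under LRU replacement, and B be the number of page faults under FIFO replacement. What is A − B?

2

Under LRU: F F F F . F F F . F . F → 9 faults.
Under FIFO: F F F F . F . . . F . F → 7 faults.
A − B = 9 − 7 = 2.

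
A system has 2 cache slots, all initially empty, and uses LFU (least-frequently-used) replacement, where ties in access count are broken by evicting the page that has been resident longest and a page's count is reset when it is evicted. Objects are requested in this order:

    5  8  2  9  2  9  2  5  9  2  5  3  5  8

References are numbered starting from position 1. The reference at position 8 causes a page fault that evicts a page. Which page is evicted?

9

pos 1: 5: fault, frames [5]
pos 2: 8: fault, frames [5, 8]
pos 3: 2: fault, evict 5, frames [8, 2]
pos 4: 9: fault, evict 8, frames [2, 9]
pos 5: 2: hit
pos 6: 9: hit
pos 7: 2: hit
pos 8: 5: fault, evict 9, frames [2, 5]
At position 8, page 9 is evicted.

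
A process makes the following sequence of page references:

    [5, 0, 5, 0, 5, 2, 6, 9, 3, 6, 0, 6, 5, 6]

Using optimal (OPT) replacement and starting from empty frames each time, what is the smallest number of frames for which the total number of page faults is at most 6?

f=1: 14 faults
f=2: 8 faults
f=3: 7 faults
f=4: 6 faults
f=5: 6 faults
f=6: 6 faults
Smallest f with faults ≤ 6 is 4.

4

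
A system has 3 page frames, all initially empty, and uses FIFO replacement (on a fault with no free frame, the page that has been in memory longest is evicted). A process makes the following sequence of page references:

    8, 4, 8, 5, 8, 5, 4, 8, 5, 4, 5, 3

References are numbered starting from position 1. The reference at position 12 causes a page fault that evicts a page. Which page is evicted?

8

pos 1: 8 → miss, frames (8)
pos 2: 4 → miss, frames (8 4)
pos 3: 8 → hit
pos 4: 5 → miss, frames (8 4 5)
pos 5: 8 → hit
pos 6: 5 → hit
pos 7: 4 → hit
pos 8: 8 → hit
pos 9: 5 → hit
pos 10: 4 → hit
pos 11: 5 → hit
pos 12: 3 → miss, evict 8, frames (4 5 3)
At position 12, page 8 is evicted.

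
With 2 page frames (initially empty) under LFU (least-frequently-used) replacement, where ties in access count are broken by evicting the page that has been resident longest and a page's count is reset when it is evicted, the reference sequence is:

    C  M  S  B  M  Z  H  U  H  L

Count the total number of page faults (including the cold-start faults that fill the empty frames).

9

C -> miss, frames {C}
M -> miss, frames {C,M}
S -> miss, evict C, frames {M,S}
B -> miss, evict M, frames {S,B}
M -> miss, evict S, frames {B,M}
Z -> miss, evict B, frames {M,Z}
H -> miss, evict M, frames {Z,H}
U -> miss, evict Z, frames {H,U}
H -> hit
L -> miss, evict U, frames {H,L}
Page faults: 9.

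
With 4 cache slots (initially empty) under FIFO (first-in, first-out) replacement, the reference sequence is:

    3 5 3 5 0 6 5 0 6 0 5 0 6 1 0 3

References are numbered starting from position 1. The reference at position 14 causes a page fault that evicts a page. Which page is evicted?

pos 1: 3 -> fault, frames (3)
pos 2: 5 -> fault, frames (3 5)
pos 3: 3 -> hit
pos 4: 5 -> hit
pos 5: 0 -> fault, frames (3 5 0)
pos 6: 6 -> fault, frames (3 5 0 6)
pos 7: 5 -> hit
pos 8: 0 -> hit
pos 9: 6 -> hit
pos 10: 0 -> hit
pos 11: 5 -> hit
pos 12: 0 -> hit
pos 13: 6 -> hit
pos 14: 1 -> fault, evict 3, frames (5 0 6 1)
At position 14, page 3 is evicted.

3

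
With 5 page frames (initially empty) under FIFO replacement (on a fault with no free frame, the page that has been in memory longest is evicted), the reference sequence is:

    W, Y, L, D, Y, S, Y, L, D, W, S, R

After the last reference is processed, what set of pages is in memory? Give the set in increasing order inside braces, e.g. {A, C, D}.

{D, L, R, S, Y}

W → fault, frames (W)
Y → fault, frames (W Y)
L → fault, frames (W Y L)
D → fault, frames (W Y L D)
Y → hit
S → fault, frames (W Y L D S)
Y → hit
L → hit
D → hit
W → hit
S → hit
R → fault, evict W, frames (Y L D S R)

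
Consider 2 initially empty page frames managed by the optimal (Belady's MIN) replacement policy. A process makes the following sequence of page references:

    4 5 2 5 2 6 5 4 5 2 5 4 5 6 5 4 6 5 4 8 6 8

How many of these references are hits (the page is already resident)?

10

4 -> fault, frames [4]
5 -> fault, frames [4, 5]
2 -> fault, evict 4, frames [5, 2]
5 -> hit
2 -> hit
6 -> fault, evict 2, frames [5, 6]
5 -> hit
4 -> fault, evict 6, frames [5, 4]
5 -> hit
2 -> fault, evict 4, frames [5, 2]
5 -> hit
4 -> fault, evict 2, frames [5, 4]
5 -> hit
6 -> fault, evict 4, frames [5, 6]
5 -> hit
4 -> fault, evict 5, frames [6, 4]
6 -> hit
5 -> fault, evict 6, frames [4, 5]
4 -> hit
8 -> fault, evict 5, frames [4, 8]
6 -> fault, evict 4, frames [8, 6]
8 -> hit
Hits: 10.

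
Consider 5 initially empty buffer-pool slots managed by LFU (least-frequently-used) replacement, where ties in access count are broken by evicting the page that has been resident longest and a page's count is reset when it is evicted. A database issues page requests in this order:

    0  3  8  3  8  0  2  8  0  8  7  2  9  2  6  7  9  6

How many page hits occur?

0 -> miss, frames [0]
3 -> miss, frames [0, 3]
8 -> miss, frames [0, 3, 8]
3 -> hit
8 -> hit
0 -> hit
2 -> miss, frames [0, 3, 8, 2]
8 -> hit
0 -> hit
8 -> hit
7 -> miss, frames [0, 3, 8, 2, 7]
2 -> hit
9 -> miss, evict 7, frames [0, 3, 8, 2, 9]
2 -> hit
6 -> miss, evict 9, frames [0, 3, 8, 2, 6]
7 -> miss, evict 6, frames [0, 3, 8, 2, 7]
9 -> miss, evict 7, frames [0, 3, 8, 2, 9]
6 -> miss, evict 9, frames [0, 3, 8, 2, 6]
Hits: 8.

8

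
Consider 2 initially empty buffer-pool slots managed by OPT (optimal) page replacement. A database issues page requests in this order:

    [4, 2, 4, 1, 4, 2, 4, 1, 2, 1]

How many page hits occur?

4 → miss, frames [4]
2 → miss, frames [4, 2]
4 → hit
1 → miss, evict 2, frames [4, 1]
4 → hit
2 → miss, evict 1, frames [4, 2]
4 → hit
1 → miss, evict 4, frames [2, 1]
2 → hit
1 → hit
Hits: 5.

5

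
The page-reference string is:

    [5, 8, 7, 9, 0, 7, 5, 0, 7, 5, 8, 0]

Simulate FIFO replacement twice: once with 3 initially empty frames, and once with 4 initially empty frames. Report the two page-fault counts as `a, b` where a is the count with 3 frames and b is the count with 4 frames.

3 frames: F F F F F . F . F . F F → 9 faults.
4 frames: F F F F F . F . . . F . → 7 faults.
7 < 9: adding a frame reduced faults, as is typical.

9, 7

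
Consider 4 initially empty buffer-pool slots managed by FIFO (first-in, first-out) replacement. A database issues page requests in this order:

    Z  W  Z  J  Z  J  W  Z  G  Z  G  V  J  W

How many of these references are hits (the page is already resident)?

Z → fault, frames {Z}
W → fault, frames {Z,W}
Z → hit
J → fault, frames {Z,W,J}
Z → hit
J → hit
W → hit
Z → hit
G → fault, frames {Z,W,J,G}
Z → hit
G → hit
V → fault, evict Z, frames {W,J,G,V}
J → hit
W → hit
Hits: 9.

9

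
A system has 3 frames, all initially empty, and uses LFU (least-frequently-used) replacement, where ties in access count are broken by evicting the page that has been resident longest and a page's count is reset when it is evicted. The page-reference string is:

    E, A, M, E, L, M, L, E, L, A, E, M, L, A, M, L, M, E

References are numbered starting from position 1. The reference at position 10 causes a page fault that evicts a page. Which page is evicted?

pos 1: E → fault, frames (E)
pos 2: A → fault, frames (E A)
pos 3: M → fault, frames (E A M)
pos 4: E → hit
pos 5: L → fault, evict A, frames (E M L)
pos 6: M → hit
pos 7: L → hit
pos 8: E → hit
pos 9: L → hit
pos 10: A → fault, evict M, frames (E L A)
At position 10, page M is evicted.

M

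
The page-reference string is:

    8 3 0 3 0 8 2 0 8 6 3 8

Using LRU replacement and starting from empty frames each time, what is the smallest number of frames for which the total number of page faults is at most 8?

3

f=1: 12 faults
f=2: 10 faults
f=3: 6 faults
f=4: 6 faults
f=5: 5 faults
Smallest f with faults ≤ 8 is 3.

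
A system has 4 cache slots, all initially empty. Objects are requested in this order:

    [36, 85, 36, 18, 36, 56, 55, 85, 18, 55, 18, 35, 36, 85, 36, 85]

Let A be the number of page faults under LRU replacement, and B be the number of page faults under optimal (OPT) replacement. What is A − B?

4

Under LRU: F F . F . F F F F . . F F F . . → 10 faults.
Under OPT: F F . F . F F . . . . F . . . . → 6 faults.
A − B = 10 − 6 = 4.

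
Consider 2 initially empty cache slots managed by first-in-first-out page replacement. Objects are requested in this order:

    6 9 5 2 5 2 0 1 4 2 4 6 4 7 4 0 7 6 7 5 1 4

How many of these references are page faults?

17

6 → miss, frames (6)
9 → miss, frames (6 9)
5 → miss, evict 6, frames (9 5)
2 → miss, evict 9, frames (5 2)
5 → hit
2 → hit
0 → miss, evict 5, frames (2 0)
1 → miss, evict 2, frames (0 1)
4 → miss, evict 0, frames (1 4)
2 → miss, evict 1, frames (4 2)
4 → hit
6 → miss, evict 4, frames (2 6)
4 → miss, evict 2, frames (6 4)
7 → miss, evict 6, frames (4 7)
4 → hit
0 → miss, evict 4, frames (7 0)
7 → hit
6 → miss, evict 7, frames (0 6)
7 → miss, evict 0, frames (6 7)
5 → miss, evict 6, frames (7 5)
1 → miss, evict 7, frames (5 1)
4 → miss, evict 5, frames (1 4)
Page faults: 17.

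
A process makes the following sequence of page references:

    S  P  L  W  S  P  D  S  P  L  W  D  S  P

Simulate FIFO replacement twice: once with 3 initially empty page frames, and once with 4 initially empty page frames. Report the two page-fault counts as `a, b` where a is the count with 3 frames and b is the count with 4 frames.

11, 12

3 frames: F F F F F F F . . F F . F F → 11 faults.
4 frames: F F F F . . F F F F F F F F → 12 faults.
12 > 11: adding a frame increased faults — Belady's anomaly.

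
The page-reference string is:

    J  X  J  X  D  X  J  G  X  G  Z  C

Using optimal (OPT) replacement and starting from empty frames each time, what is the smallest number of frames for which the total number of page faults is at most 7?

2

f=1: 12 faults
f=2: 7 faults
f=3: 6 faults
f=4: 6 faults
f=5: 6 faults
f=6: 6 faults
Smallest f with faults ≤ 7 is 2.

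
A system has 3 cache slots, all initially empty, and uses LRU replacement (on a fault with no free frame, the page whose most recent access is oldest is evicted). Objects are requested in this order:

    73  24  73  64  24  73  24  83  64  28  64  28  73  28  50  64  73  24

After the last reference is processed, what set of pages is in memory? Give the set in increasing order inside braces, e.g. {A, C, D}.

{24, 64, 73}

73 → miss, frames {73}
24 → miss, frames {73,24}
73 → hit
64 → miss, frames {24,73,64}
24 → hit
73 → hit
24 → hit
83 → miss, evict 64, frames {73,24,83}
64 → miss, evict 73, frames {24,83,64}
28 → miss, evict 24, frames {83,64,28}
64 → hit
28 → hit
73 → miss, evict 83, frames {64,28,73}
28 → hit
50 → miss, evict 64, frames {73,28,50}
64 → miss, evict 73, frames {28,50,64}
73 → miss, evict 28, frames {50,64,73}
24 → miss, evict 50, frames {64,73,24}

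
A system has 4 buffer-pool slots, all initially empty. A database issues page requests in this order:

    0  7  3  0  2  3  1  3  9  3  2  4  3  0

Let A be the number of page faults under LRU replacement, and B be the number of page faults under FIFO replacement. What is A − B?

Under LRU: F F F . F . F . F . . F . F → 8 faults.
Under FIFO: F F F . F . F . F . . F F F → 9 faults.
A − B = 8 − 9 = -1.

-1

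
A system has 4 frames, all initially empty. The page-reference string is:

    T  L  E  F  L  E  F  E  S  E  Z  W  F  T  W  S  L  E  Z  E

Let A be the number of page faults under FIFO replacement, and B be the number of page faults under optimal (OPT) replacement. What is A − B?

1

Under FIFO: F F F F . . . . F . F F . F . . F F F . → 11 faults.
Under OPT: F F F F . . . . F . F F . . . . F F F . → 10 faults.
A − B = 11 − 10 = 1.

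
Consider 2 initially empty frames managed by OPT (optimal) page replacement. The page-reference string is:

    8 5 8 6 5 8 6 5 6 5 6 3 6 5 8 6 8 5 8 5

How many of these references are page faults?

8: miss, frames {8}
5: miss, frames {8,5}
8: hit
6: miss, evict 8, frames {5,6}
5: hit
8: miss, evict 5, frames {6,8}
6: hit
5: miss, evict 8, frames {6,5}
6: hit
5: hit
6: hit
3: miss, evict 5, frames {6,3}
6: hit
5: miss, evict 3, frames {6,5}
8: miss, evict 5, frames {6,8}
6: hit
8: hit
5: miss, evict 6, frames {8,5}
8: hit
5: hit
Page faults: 9.

9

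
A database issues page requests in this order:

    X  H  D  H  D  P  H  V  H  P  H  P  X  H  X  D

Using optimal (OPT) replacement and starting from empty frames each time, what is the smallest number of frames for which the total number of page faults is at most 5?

5

f=1: 16 faults
f=2: 8 faults
f=3: 7 faults
f=4: 6 faults
f=5: 5 faults
Smallest f with faults ≤ 5 is 5.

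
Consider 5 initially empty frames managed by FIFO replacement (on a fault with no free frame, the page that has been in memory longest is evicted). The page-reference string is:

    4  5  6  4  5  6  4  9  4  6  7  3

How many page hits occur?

4 → fault, frames (4)
5 → fault, frames (4 5)
6 → fault, frames (4 5 6)
4 → hit
5 → hit
6 → hit
4 → hit
9 → fault, frames (4 5 6 9)
4 → hit
6 → hit
7 → fault, frames (4 5 6 9 7)
3 → fault, evict 4, frames (5 6 9 7 3)
Hits: 6.

6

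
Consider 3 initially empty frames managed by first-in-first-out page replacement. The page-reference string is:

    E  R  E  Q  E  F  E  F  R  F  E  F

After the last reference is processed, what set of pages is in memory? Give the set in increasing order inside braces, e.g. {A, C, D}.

{E, F, R}

E -> fault, frames (E)
R -> fault, frames (E R)
E -> hit
Q -> fault, frames (E R Q)
E -> hit
F -> fault, evict E, frames (R Q F)
E -> fault, evict R, frames (Q F E)
F -> hit
R -> fault, evict Q, frames (F E R)
F -> hit
E -> hit
F -> hit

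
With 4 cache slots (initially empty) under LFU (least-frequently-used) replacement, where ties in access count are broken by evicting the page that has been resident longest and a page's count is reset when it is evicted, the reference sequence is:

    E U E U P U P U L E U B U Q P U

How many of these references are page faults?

6

E → miss, frames {E}
U → miss, frames {E,U}
E → hit
U → hit
P → miss, frames {E,U,P}
U → hit
P → hit
U → hit
L → miss, frames {E,U,P,L}
E → hit
U → hit
B → miss, evict L, frames {E,U,P,B}
U → hit
Q → miss, evict B, frames {E,U,P,Q}
P → hit
U → hit
Page faults: 6.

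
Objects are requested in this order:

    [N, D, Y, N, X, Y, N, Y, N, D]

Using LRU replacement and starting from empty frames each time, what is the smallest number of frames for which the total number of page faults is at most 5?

f=1: 10 faults
f=2: 8 faults
f=3: 5 faults
f=4: 4 faults
Smallest f with faults ≤ 5 is 3.

3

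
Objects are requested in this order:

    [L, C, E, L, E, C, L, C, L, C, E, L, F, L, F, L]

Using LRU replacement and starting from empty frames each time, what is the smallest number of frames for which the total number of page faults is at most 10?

f=1: 16 faults
f=2: 9 faults
f=3: 4 faults
f=4: 4 faults
Smallest f with faults ≤ 10 is 2.

2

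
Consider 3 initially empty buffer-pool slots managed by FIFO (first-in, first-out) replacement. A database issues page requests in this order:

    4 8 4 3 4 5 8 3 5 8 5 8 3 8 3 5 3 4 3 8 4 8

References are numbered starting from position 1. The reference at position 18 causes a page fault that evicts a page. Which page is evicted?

pos 1: 4: fault, frames [4]
pos 2: 8: fault, frames [4, 8]
pos 3: 4: hit
pos 4: 3: fault, frames [4, 8, 3]
pos 5: 4: hit
pos 6: 5: fault, evict 4, frames [8, 3, 5]
pos 7: 8: hit
pos 8: 3: hit
pos 9: 5: hit
pos 10: 8: hit
pos 11: 5: hit
pos 12: 8: hit
pos 13: 3: hit
pos 14: 8: hit
pos 15: 3: hit
pos 16: 5: hit
pos 17: 3: hit
pos 18: 4: fault, evict 8, frames [3, 5, 4]
At position 18, page 8 is evicted.

8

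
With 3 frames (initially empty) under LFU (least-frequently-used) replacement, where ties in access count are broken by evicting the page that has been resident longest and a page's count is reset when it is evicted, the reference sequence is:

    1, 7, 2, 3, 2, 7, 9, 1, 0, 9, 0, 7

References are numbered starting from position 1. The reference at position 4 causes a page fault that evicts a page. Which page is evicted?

pos 1: 1: miss, frames [1]
pos 2: 7: miss, frames [1, 7]
pos 3: 2: miss, frames [1, 7, 2]
pos 4: 3: miss, evict 1, frames [7, 2, 3]
At position 4, page 1 is evicted.

1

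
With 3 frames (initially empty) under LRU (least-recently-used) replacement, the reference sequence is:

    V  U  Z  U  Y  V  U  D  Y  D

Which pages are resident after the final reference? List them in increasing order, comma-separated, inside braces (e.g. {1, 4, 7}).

V → miss, frames [V]
U → miss, frames [V, U]
Z → miss, frames [V, U, Z]
U → hit
Y → miss, evict V, frames [Z, U, Y]
V → miss, evict Z, frames [U, Y, V]
U → hit
D → miss, evict Y, frames [V, U, D]
Y → miss, evict V, frames [U, D, Y]
D → hit

{D, U, Y}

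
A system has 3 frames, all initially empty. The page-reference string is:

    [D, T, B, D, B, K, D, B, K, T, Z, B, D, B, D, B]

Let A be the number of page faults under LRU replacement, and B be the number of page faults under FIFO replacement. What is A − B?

Under LRU: F F F . . F . . . F F F F . . . → 8 faults.
Under FIFO: F F F . . F F . . F F F F . . . → 9 faults.
A − B = 8 − 9 = -1.

-1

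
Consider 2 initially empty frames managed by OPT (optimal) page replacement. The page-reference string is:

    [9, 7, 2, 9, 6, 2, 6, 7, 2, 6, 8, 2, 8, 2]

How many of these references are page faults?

9: miss, frames (9)
7: miss, frames (9 7)
2: miss, evict 7, frames (9 2)
9: hit
6: miss, evict 9, frames (2 6)
2: hit
6: hit
7: miss, evict 6, frames (2 7)
2: hit
6: miss, evict 7, frames (2 6)
8: miss, evict 6, frames (2 8)
2: hit
8: hit
2: hit
Page faults: 7.

7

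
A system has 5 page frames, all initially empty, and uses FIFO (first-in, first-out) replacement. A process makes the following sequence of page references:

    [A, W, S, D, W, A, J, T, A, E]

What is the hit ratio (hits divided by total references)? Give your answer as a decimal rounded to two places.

A: miss, frames (A)
W: miss, frames (A W)
S: miss, frames (A W S)
D: miss, frames (A W S D)
W: hit
A: hit
J: miss, frames (A W S D J)
T: miss, evict A, frames (W S D J T)
A: miss, evict W, frames (S D J T A)
E: miss, evict S, frames (D J T A E)
Hits: 2 of 10 references → 2/10 = 0.2000.

0.20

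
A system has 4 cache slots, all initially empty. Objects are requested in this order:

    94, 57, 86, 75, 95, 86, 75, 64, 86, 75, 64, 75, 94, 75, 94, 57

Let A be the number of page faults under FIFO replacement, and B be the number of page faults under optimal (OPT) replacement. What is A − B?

1

Under FIFO: F F F F F . . F . . . . F . . F → 8 faults.
Under OPT: F F F F F . . F . . . . . . . F → 7 faults.
A − B = 8 − 7 = 1.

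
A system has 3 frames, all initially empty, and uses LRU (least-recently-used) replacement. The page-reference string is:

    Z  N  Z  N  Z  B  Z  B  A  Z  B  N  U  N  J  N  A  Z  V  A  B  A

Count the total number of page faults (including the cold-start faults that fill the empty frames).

11

Z -> miss, frames {Z}
N -> miss, frames {Z,N}
Z -> hit
N -> hit
Z -> hit
B -> miss, frames {N,Z,B}
Z -> hit
B -> hit
A -> miss, evict N, frames {Z,B,A}
Z -> hit
B -> hit
N -> miss, evict A, frames {Z,B,N}
U -> miss, evict Z, frames {B,N,U}
N -> hit
J -> miss, evict B, frames {U,N,J}
N -> hit
A -> miss, evict U, frames {J,N,A}
Z -> miss, evict J, frames {N,A,Z}
V -> miss, evict N, frames {A,Z,V}
A -> hit
B -> miss, evict Z, frames {V,A,B}
A -> hit
Page faults: 11.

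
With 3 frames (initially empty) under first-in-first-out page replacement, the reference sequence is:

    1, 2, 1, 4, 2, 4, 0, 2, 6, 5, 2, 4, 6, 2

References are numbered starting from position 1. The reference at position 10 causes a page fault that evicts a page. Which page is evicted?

4

pos 1: 1 → fault, frames (1)
pos 2: 2 → fault, frames (1 2)
pos 3: 1 → hit
pos 4: 4 → fault, frames (1 2 4)
pos 5: 2 → hit
pos 6: 4 → hit
pos 7: 0 → fault, evict 1, frames (2 4 0)
pos 8: 2 → hit
pos 9: 6 → fault, evict 2, frames (4 0 6)
pos 10: 5 → fault, evict 4, frames (0 6 5)
At position 10, page 4 is evicted.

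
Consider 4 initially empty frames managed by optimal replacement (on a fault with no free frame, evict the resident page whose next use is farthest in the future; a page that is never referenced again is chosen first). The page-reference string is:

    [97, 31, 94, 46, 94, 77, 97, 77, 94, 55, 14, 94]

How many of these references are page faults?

97 -> fault, frames [97]
31 -> fault, frames [97, 31]
94 -> fault, frames [97, 31, 94]
46 -> fault, frames [97, 31, 94, 46]
94 -> hit
77 -> fault, evict 46, frames [97, 31, 94, 77]
97 -> hit
77 -> hit
94 -> hit
55 -> fault, evict 77, frames [97, 31, 94, 55]
14 -> fault, evict 55, frames [97, 31, 94, 14]
94 -> hit
Page faults: 7.

7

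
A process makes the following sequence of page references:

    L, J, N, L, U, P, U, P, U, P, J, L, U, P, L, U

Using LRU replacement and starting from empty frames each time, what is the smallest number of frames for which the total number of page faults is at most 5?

5

f=1: 16 faults
f=2: 12 faults
f=3: 9 faults
f=4: 6 faults
f=5: 5 faults
Smallest f with faults ≤ 5 is 5.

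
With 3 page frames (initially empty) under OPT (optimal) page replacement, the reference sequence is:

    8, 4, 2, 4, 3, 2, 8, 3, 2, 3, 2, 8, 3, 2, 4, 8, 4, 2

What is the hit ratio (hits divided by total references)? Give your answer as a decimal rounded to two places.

0.72

8 → miss, frames {8}
4 → miss, frames {8,4}
2 → miss, frames {8,4,2}
4 → hit
3 → miss, evict 4, frames {8,2,3}
2 → hit
8 → hit
3 → hit
2 → hit
3 → hit
2 → hit
8 → hit
3 → hit
2 → hit
4 → miss, evict 3, frames {8,2,4}
8 → hit
4 → hit
2 → hit
Hits: 13 of 18 references → 13/18 = 0.7222.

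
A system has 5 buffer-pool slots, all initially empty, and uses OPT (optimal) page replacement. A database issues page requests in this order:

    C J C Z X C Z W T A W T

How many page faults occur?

C → fault, frames [C]
J → fault, frames [C, J]
C → hit
Z → fault, frames [C, J, Z]
X → fault, frames [C, J, Z, X]
C → hit
Z → hit
W → fault, frames [C, J, Z, X, W]
T → fault, evict X, frames [C, J, Z, W, T]
A → fault, evict Z, frames [C, J, W, T, A]
W → hit
T → hit
Page faults: 7.

7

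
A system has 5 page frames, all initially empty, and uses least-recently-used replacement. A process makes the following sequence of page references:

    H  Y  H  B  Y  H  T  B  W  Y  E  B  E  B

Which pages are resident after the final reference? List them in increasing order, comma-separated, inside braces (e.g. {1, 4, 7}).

{B, E, T, W, Y}

H: miss, frames {H}
Y: miss, frames {H,Y}
H: hit
B: miss, frames {Y,H,B}
Y: hit
H: hit
T: miss, frames {B,Y,H,T}
B: hit
W: miss, frames {Y,H,T,B,W}
Y: hit
E: miss, evict H, frames {T,B,W,Y,E}
B: hit
E: hit
B: hit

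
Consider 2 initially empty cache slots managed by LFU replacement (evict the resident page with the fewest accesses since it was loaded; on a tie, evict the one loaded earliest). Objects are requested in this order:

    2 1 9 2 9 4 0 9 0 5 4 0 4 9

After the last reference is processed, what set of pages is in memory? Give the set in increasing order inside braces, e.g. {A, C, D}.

{4, 9}

2 -> fault, frames [2]
1 -> fault, frames [2, 1]
9 -> fault, evict 2, frames [1, 9]
2 -> fault, evict 1, frames [9, 2]
9 -> hit
4 -> fault, evict 2, frames [9, 4]
0 -> fault, evict 4, frames [9, 0]
9 -> hit
0 -> hit
5 -> fault, evict 0, frames [9, 5]
4 -> fault, evict 5, frames [9, 4]
0 -> fault, evict 4, frames [9, 0]
4 -> fault, evict 0, frames [9, 4]
9 -> hit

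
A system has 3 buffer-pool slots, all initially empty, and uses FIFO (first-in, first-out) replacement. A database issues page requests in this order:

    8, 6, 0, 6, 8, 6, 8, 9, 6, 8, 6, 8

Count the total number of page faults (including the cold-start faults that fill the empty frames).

8 → fault, frames (8)
6 → fault, frames (8 6)
0 → fault, frames (8 6 0)
6 → hit
8 → hit
6 → hit
8 → hit
9 → fault, evict 8, frames (6 0 9)
6 → hit
8 → fault, evict 6, frames (0 9 8)
6 → fault, evict 0, frames (9 8 6)
8 → hit
Page faults: 6.

6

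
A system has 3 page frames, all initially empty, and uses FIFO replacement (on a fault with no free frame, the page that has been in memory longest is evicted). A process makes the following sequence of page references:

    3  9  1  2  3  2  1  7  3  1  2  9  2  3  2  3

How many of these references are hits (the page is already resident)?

6

3 -> miss, frames {3}
9 -> miss, frames {3,9}
1 -> miss, frames {3,9,1}
2 -> miss, evict 3, frames {9,1,2}
3 -> miss, evict 9, frames {1,2,3}
2 -> hit
1 -> hit
7 -> miss, evict 1, frames {2,3,7}
3 -> hit
1 -> miss, evict 2, frames {3,7,1}
2 -> miss, evict 3, frames {7,1,2}
9 -> miss, evict 7, frames {1,2,9}
2 -> hit
3 -> miss, evict 1, frames {2,9,3}
2 -> hit
3 -> hit
Hits: 6.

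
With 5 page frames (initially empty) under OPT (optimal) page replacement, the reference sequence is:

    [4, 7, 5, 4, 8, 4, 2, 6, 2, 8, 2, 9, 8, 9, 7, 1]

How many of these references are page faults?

4 → miss, frames [4]
7 → miss, frames [4, 7]
5 → miss, frames [4, 7, 5]
4 → hit
8 → miss, frames [4, 7, 5, 8]
4 → hit
2 → miss, frames [4, 7, 5, 8, 2]
6 → miss, evict 5, frames [4, 7, 8, 2, 6]
2 → hit
8 → hit
2 → hit
9 → miss, evict 6, frames [4, 7, 8, 2, 9]
8 → hit
9 → hit
7 → hit
1 → miss, evict 9, frames [4, 7, 8, 2, 1]
Page faults: 8.

8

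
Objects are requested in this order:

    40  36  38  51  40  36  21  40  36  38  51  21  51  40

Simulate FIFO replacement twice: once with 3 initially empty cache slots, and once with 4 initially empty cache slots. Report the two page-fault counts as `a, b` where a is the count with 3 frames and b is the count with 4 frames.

3 frames: F F F F F F F . . F F . . F → 10 faults.
4 frames: F F F F . . F F F F F F . F → 11 faults.
11 > 10: adding a frame increased faults — Belady's anomaly.

10, 11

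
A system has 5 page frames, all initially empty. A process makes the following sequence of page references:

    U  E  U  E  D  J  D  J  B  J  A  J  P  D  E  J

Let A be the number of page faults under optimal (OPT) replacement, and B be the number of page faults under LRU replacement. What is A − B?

-1

Under OPT: F F . . F F . . F . F . F . . . → 7 faults.
Under LRU: F F . . F F . . F . F . F . F . → 8 faults.
A − B = 7 − 8 = -1.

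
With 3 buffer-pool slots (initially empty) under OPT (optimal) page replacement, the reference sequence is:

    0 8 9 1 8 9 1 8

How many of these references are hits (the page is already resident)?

0 → fault, frames (0)
8 → fault, frames (0 8)
9 → fault, frames (0 8 9)
1 → fault, evict 0, frames (8 9 1)
8 → hit
9 → hit
1 → hit
8 → hit
Hits: 4.

4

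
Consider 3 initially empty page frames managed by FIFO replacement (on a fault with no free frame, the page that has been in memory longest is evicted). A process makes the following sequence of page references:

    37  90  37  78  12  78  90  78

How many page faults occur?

37 → miss, frames {37}
90 → miss, frames {37,90}
37 → hit
78 → miss, frames {37,90,78}
12 → miss, evict 37, frames {90,78,12}
78 → hit
90 → hit
78 → hit
Page faults: 4.

4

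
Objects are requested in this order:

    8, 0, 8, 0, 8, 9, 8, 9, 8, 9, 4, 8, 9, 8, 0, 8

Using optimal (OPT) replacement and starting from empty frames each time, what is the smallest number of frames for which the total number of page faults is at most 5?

f=1: 16 faults
f=2: 6 faults
f=3: 5 faults
f=4: 4 faults
Smallest f with faults ≤ 5 is 3.

3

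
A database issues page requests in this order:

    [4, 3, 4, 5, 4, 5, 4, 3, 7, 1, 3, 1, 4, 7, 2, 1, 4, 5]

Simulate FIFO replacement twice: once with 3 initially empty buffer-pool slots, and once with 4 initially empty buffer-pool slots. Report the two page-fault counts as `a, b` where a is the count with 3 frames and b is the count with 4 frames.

3 frames: F F . F . . . . F F F . F F F F F F → 12 faults.
4 frames: F F . F . . . . F F . . F . F . . F → 8 faults.
8 < 12: adding a frame reduced faults, as is typical.

12, 8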